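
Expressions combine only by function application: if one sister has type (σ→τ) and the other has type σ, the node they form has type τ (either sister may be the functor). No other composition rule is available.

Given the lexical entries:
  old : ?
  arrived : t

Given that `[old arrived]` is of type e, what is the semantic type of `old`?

[old arrived] is required to be e. arrived : t cannot yield e as functor, so old : (t→e).

(t→e)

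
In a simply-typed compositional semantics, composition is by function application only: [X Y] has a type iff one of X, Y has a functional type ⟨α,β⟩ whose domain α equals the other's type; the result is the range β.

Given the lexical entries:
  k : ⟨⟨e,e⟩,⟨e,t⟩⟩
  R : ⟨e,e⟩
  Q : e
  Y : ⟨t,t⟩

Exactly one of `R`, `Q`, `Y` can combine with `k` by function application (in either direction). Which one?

R — combines: k : ⟨⟨e,e⟩,⟨e,t⟩⟩ takes R : ⟨e,e⟩ as argument, giving ⟨e,t⟩.
Q : e — neither side's domain matches the other.
Y : ⟨t,t⟩ — neither side's domain matches the other.

R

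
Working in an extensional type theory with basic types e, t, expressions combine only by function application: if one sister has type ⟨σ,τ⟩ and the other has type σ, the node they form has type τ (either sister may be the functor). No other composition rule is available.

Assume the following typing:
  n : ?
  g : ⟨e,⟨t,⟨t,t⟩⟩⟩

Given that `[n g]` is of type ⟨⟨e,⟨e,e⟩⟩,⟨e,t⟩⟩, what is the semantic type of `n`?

For [n g] to have type ⟨⟨e,⟨e,e⟩⟩,⟨e,t⟩⟩ with g of type ⟨e,⟨t,⟨t,t⟩⟩⟩, n must be the function: n : ⟨⟨e,⟨t,⟨t,t⟩⟩⟩,⟨⟨e,⟨e,e⟩⟩,⟨e,t⟩⟩⟩.

⟨⟨e,⟨t,⟨t,t⟩⟩⟩,⟨⟨e,⟨e,e⟩⟩,⟨e,t⟩⟩⟩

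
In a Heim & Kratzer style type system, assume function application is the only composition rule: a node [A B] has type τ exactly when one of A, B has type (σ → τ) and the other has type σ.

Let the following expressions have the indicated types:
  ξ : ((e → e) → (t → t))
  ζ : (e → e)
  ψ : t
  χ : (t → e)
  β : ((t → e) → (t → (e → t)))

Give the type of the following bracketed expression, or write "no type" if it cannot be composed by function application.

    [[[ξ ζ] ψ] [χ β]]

(e → t)

At [ξ ζ], ξ : ((e → e) → (t → t)) takes ζ : (e → e), giving (t → t).
At [[ξ ζ] ψ], [ξ ζ] : (t → t) takes ψ : t, giving t.
At [χ β], β : ((t → e) → (t → (e → t))) takes χ : (t → e), giving (t → (e → t)).
At [[[ξ ζ] ψ] [χ β]], [χ β] : (t → (e → t)) takes [[ξ ζ] ψ] : t, giving (e → t).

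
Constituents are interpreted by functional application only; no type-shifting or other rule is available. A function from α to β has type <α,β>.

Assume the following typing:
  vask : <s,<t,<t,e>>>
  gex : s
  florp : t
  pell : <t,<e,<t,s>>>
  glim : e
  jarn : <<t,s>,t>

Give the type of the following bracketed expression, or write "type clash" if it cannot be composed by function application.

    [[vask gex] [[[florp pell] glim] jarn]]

<t,e>

[vask gex]: <s,<t,<t,e>>> applied to s yields <t,<t,e>>.
[florp pell]: <t,<e,<t,s>>> applied to t yields <e,<t,s>>.
[[florp pell] glim]: <e,<t,s>> applied to e yields <t,s>.
[[[florp pell] glim] jarn]: <<t,s>,t> applied to <t,s> yields t.
[[vask gex] [[[florp pell] glim] jarn]]: <t,<t,e>> applied to t yields <t,e>.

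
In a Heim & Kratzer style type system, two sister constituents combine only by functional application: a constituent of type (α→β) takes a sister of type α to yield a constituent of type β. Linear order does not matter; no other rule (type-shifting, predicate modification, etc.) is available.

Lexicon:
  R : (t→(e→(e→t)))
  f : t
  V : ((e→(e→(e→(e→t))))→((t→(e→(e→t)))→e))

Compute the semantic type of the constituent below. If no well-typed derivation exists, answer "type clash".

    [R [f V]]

[f V]: t with ((e→(e→(e→(e→t))))→((t→(e→(e→t)))→e)) — neither is a function whose domain matches the other; composition fails here.

type clash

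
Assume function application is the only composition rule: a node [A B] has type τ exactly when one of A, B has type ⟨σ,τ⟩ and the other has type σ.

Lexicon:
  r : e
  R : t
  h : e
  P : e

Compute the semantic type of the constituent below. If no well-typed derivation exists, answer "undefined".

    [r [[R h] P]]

[R h]: t with e — neither is a function whose domain matches the other; composition fails here.

undefined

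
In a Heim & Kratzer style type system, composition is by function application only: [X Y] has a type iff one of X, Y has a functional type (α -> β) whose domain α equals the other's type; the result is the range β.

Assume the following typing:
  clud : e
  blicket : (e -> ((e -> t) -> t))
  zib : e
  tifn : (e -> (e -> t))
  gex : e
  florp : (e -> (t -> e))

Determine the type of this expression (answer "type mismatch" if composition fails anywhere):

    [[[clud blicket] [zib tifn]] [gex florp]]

e

[clud blicket]: (e -> ((e -> t) -> t)) applied to e yields ((e -> t) -> t).
[zib tifn]: (e -> (e -> t)) applied to e yields (e -> t).
[[clud blicket] [zib tifn]]: ((e -> t) -> t) applied to (e -> t) yields t.
[gex florp]: (e -> (t -> e)) applied to e yields (t -> e).
[[[clud blicket] [zib tifn]] [gex florp]]: (t -> e) applied to t yields e.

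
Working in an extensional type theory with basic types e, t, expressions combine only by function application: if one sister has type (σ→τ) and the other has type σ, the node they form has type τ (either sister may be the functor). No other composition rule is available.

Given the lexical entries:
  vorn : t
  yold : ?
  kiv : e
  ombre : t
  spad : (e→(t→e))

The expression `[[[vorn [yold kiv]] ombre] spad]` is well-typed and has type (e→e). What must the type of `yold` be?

(e→(t→(t→((e→(t→e))→(e→e)))))

For [[[vorn [yold kiv]] ombre] spad] to have type (e→e) with spad of type (e→(t→e)), [[vorn [yold kiv]] ombre] must be the function: [[vorn [yold kiv]] ombre] : ((e→(t→e))→(e→e)).
For [[vorn [yold kiv]] ombre] to have type ((e→(t→e))→(e→e)) with ombre of type t, [vorn [yold kiv]] must be the function: [vorn [yold kiv]] : (t→((e→(t→e))→(e→e))).
For [vorn [yold kiv]] to have type (t→((e→(t→e))→(e→e))) with vorn of type t, [yold kiv] must be the function: [yold kiv] : (t→(t→((e→(t→e))→(e→e)))).
For [yold kiv] to have type (t→(t→((e→(t→e))→(e→e)))) with kiv of type e, yold must be the function: yold : (e→(t→(t→((e→(t→e))→(e→e))))).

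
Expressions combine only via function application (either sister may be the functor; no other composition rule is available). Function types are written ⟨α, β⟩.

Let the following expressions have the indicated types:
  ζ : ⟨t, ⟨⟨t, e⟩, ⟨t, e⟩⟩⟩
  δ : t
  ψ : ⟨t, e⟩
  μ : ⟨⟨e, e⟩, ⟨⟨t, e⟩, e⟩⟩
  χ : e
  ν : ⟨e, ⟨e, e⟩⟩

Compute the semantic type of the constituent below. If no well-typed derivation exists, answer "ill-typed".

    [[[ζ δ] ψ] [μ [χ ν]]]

[ζ δ]: ⟨t, ⟨⟨t, e⟩, ⟨t, e⟩⟩⟩ applied to t yields ⟨⟨t, e⟩, ⟨t, e⟩⟩.
[[ζ δ] ψ]: ⟨⟨t, e⟩, ⟨t, e⟩⟩ applied to ⟨t, e⟩ yields ⟨t, e⟩.
[χ ν]: ⟨e, ⟨e, e⟩⟩ applied to e yields ⟨e, e⟩.
[μ [χ ν]]: ⟨⟨e, e⟩, ⟨⟨t, e⟩, e⟩⟩ applied to ⟨e, e⟩ yields ⟨⟨t, e⟩, e⟩.
[[[ζ δ] ψ] [μ [χ ν]]]: ⟨⟨t, e⟩, e⟩ applied to ⟨t, e⟩ yields e.

e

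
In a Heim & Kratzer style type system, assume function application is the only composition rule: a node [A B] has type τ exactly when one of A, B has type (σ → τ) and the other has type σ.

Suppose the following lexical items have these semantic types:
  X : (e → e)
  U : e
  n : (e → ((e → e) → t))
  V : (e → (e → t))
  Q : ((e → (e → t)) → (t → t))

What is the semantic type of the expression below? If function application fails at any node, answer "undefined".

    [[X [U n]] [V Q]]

[U n] — n of type (e → ((e → e) → t)) combines with U of type e: type ((e → e) → t).
[X [U n]] — [U n] of type ((e → e) → t) combines with X of type (e → e): type t.
[V Q] — Q of type ((e → (e → t)) → (t → t)) combines with V of type (e → (e → t)): type (t → t).
[[X [U n]] [V Q]] — [V Q] of type (t → t) combines with [X [U n]] of type t: type t.

t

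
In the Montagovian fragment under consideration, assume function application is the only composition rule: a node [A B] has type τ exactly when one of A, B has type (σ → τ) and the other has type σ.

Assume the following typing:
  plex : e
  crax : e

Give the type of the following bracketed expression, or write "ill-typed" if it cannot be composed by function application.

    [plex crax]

ill-typed

[plex crax]: e with e — neither is a function whose domain matches the other; composition fails here.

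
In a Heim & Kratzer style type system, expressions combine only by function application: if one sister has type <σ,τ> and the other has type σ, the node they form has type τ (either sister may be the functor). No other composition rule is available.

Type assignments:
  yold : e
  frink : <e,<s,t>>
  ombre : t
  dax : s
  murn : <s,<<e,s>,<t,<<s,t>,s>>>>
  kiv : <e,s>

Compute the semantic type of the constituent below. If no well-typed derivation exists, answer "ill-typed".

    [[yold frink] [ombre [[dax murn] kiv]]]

[yold frink]: functor frink : <e,<s,t>>, argument yold : e; result <s,t>.
[dax murn]: functor murn : <s,<<e,s>,<t,<<s,t>,s>>>>, argument dax : s; result <<e,s>,<t,<<s,t>,s>>>.
[[dax murn] kiv]: functor [dax murn] : <<e,s>,<t,<<s,t>,s>>>, argument kiv : <e,s>; result <t,<<s,t>,s>>.
[ombre [[dax murn] kiv]]: functor [[dax murn] kiv] : <t,<<s,t>,s>>, argument ombre : t; result <<s,t>,s>.
[[yold frink] [ombre [[dax murn] kiv]]]: functor [ombre [[dax murn] kiv]] : <<s,t>,s>, argument [yold frink] : <s,t>; result s.

s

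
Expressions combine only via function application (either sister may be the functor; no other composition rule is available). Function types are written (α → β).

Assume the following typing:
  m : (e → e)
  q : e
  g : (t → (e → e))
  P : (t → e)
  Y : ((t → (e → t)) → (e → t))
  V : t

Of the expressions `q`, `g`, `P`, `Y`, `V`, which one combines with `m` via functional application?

q — combines: m : (e → e) takes q : e as argument, giving e.
g : (t → (e → e)) — does not combine with m.
P : (t → e) — does not combine with m.
Y : ((t → (e → t)) → (e → t)) — does not combine with m.
V : t — does not combine with m.

q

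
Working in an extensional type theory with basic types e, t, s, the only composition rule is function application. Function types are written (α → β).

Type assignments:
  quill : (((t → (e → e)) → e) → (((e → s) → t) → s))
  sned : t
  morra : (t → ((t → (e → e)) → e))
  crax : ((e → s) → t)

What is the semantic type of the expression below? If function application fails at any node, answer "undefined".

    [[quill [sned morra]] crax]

s

At [sned morra], morra : (t → ((t → (e → e)) → e)) takes sned : t, giving ((t → (e → e)) → e).
At [quill [sned morra]], quill : (((t → (e → e)) → e) → (((e → s) → t) → s)) takes [sned morra] : ((t → (e → e)) → e), giving (((e → s) → t) → s).
At [[quill [sned morra]] crax], [quill [sned morra]] : (((e → s) → t) → s) takes crax : ((e → s) → t), giving s.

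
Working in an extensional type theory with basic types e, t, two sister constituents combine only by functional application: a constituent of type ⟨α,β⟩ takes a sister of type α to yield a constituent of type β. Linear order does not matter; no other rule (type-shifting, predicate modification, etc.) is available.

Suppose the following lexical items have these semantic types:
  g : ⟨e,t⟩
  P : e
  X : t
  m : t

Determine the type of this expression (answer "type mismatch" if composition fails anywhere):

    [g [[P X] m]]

At [P X]: neither e nor t can take the other as argument; the node is ill-typed.

type mismatch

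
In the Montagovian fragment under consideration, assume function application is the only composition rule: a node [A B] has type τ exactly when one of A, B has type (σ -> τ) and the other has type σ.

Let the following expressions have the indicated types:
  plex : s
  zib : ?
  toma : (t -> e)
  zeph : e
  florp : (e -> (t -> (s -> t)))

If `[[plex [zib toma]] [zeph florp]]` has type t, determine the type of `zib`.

((t -> e) -> (s -> ((t -> (s -> t)) -> t)))

At [[plex [zib toma]] [zeph florp]] (required: t): [zeph florp] is (t -> (s -> t)), which is not a function with range t; hence [plex [zib toma]] is the functor — type ((t -> (s -> t)) -> t).
At [plex [zib toma]] (required: ((t -> (s -> t)) -> t)): plex is s, which is not a function with range ((t -> (s -> t)) -> t); hence [zib toma] is the functor — type (s -> ((t -> (s -> t)) -> t)).
At [zib toma] (required: (s -> ((t -> (s -> t)) -> t))): toma is (t -> e), which is not a function with range (s -> ((t -> (s -> t)) -> t)); hence zib is the functor — type ((t -> e) -> (s -> ((t -> (s -> t)) -> t))).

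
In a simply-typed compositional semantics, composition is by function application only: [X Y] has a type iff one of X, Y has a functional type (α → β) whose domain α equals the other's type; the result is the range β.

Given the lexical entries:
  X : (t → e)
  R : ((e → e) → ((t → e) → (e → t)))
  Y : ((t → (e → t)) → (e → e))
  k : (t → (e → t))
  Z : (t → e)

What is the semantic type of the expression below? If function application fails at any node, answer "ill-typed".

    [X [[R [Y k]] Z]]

[Y k] — Y of type ((t → (e → t)) → (e → e)) combines with k of type (t → (e → t)): type (e → e).
[R [Y k]] — R of type ((e → e) → ((t → e) → (e → t))) combines with [Y k] of type (e → e): type ((t → e) → (e → t)).
[[R [Y k]] Z] — [R [Y k]] of type ((t → e) → (e → t)) combines with Z of type (t → e): type (e → t).
At [X [[R [Y k]] Z]]: neither (t → e) nor (e → t) can take the other as argument; the node is ill-typed.

ill-typed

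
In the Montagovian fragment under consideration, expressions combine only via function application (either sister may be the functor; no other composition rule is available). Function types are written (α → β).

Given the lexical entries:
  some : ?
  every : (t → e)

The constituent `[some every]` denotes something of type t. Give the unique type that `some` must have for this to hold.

[some every] is required to be t. every : (t → e) cannot yield t as functor, so some : ((t → e) → t).

((t → e) → t)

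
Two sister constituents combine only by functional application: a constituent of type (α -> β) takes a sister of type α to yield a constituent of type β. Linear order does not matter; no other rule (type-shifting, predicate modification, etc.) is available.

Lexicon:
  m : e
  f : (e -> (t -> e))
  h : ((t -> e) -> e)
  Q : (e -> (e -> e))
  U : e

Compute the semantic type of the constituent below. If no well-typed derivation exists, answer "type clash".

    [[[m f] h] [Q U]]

e

[m f] — f of type (e -> (t -> e)) combines with m of type e: type (t -> e).
[[m f] h] — h of type ((t -> e) -> e) combines with [m f] of type (t -> e): type e.
[Q U] — Q of type (e -> (e -> e)) combines with U of type e: type (e -> e).
[[[m f] h] [Q U]] — [Q U] of type (e -> e) combines with [[m f] h] of type e: type e.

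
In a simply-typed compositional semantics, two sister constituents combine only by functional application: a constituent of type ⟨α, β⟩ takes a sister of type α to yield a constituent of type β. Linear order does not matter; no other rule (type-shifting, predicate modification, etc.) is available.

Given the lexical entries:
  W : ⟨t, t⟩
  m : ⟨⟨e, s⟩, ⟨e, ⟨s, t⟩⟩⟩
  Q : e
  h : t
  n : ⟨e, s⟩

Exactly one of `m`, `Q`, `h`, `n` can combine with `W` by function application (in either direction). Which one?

h

m : ⟨⟨e, s⟩, ⟨e, ⟨s, t⟩⟩⟩ — W needs t; m needs ⟨e, s⟩; neither fits.
Q : e — W needs t; Q needs nothing (atomic); neither fits.
h — combines: W : ⟨t, t⟩ takes h : t as argument, giving t.
n : ⟨e, s⟩ — W needs t; n needs e; neither fits.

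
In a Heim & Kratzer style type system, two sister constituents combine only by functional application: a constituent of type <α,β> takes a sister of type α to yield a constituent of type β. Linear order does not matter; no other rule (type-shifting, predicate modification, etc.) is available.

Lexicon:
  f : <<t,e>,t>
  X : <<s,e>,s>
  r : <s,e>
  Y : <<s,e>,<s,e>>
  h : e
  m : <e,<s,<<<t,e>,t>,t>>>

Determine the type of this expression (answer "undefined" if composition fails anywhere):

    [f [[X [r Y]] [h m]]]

[r Y]: Y is <<s,e>,<s,e>>, r is <s,e>; result <s,e>.
[X [r Y]]: X is <<s,e>,s>, [r Y] is <s,e>; result s.
[h m]: m is <e,<s,<<<t,e>,t>,t>>>, h is e; result <s,<<<t,e>,t>,t>>.
[[X [r Y]] [h m]]: [h m] is <s,<<<t,e>,t>,t>>, [X [r Y]] is s; result <<<t,e>,t>,t>.
[f [[X [r Y]] [h m]]]: [[X [r Y]] [h m]] is <<<t,e>,t>,t>, f is <<t,e>,t>; result t.

t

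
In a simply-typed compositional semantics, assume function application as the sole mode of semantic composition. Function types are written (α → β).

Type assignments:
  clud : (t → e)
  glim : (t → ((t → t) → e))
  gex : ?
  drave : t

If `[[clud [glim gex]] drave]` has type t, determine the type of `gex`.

For [[clud [glim gex]] drave] to have type t with drave of type t, [clud [glim gex]] must be the function: [clud [glim gex]] : (t → t).
For [clud [glim gex]] to have type (t → t) with clud of type (t → e), [glim gex] must be the function: [glim gex] : ((t → e) → (t → t)).
For [glim gex] to have type ((t → e) → (t → t)) with glim of type (t → ((t → t) → e)), gex must be the function: gex : ((t → ((t → t) → e)) → ((t → e) → (t → t))).

((t → ((t → t) → e)) → ((t → e) → (t → t)))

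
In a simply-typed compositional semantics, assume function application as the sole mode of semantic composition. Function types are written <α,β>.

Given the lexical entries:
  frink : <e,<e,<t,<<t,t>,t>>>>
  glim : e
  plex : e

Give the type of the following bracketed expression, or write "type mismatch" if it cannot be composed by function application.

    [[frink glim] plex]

[frink glim]: frink is <e,<e,<t,<<t,t>,t>>>>, glim is e; result <e,<t,<<t,t>,t>>>.
[[frink glim] plex]: [frink glim] is <e,<t,<<t,t>,t>>>, plex is e; result <t,<<t,t>,t>>.

<t,<<t,t>,t>>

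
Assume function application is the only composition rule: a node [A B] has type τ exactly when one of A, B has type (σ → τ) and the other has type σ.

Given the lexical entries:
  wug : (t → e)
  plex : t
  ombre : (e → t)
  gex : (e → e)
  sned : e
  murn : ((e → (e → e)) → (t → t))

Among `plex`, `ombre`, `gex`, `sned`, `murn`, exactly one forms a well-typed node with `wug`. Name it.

plex — combines: wug : (t → e) takes plex : t as argument, giving e.
ombre : (e → t) — no; wug wants t, and ombre wants e.
gex : (e → e) — no; wug wants t, and gex wants e.
sned : e — no; wug wants t, and sned wants nothing (atomic).
murn : ((e → (e → e)) → (t → t)) — no; wug wants t, and murn wants (e → (e → e)).

plex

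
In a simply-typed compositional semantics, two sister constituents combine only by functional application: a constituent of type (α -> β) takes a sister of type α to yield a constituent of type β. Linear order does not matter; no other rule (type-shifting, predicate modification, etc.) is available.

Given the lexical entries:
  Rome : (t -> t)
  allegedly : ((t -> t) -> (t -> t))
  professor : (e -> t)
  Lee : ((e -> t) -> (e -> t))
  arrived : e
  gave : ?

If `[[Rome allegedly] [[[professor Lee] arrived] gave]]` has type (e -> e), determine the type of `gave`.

(t -> ((t -> t) -> (e -> e)))

At [[Rome allegedly] [[[professor Lee] arrived] gave]] (required: (e -> e)): [Rome allegedly] is (t -> t), which is not a function with range (e -> e); hence [[[professor Lee] arrived] gave] is the functor — type ((t -> t) -> (e -> e)).
At [[[professor Lee] arrived] gave] (required: ((t -> t) -> (e -> e))): [[professor Lee] arrived] is t, which is not a function with range ((t -> t) -> (e -> e)); hence gave is the functor — type (t -> ((t -> t) -> (e -> e))).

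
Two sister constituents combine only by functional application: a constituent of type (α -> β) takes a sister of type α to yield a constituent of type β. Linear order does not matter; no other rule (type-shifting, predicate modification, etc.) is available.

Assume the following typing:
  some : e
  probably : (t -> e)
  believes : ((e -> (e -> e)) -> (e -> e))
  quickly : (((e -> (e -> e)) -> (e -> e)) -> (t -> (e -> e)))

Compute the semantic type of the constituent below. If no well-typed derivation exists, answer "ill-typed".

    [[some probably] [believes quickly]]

ill-typed

[some probably]: e and (t -> e) cannot combine by function application — type clash.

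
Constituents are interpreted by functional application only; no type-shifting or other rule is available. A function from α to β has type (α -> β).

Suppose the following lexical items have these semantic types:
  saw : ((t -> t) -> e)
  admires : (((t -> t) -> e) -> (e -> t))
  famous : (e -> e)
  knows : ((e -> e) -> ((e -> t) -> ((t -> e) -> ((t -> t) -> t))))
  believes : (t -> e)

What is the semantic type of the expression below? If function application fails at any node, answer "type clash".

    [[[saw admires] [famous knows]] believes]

[saw admires]: admires is (((t -> t) -> e) -> (e -> t)), saw is ((t -> t) -> e); result (e -> t).
[famous knows]: knows is ((e -> e) -> ((e -> t) -> ((t -> e) -> ((t -> t) -> t)))), famous is (e -> e); result ((e -> t) -> ((t -> e) -> ((t -> t) -> t))).
[[saw admires] [famous knows]]: [famous knows] is ((e -> t) -> ((t -> e) -> ((t -> t) -> t))), [saw admires] is (e -> t); result ((t -> e) -> ((t -> t) -> t)).
[[[saw admires] [famous knows]] believes]: [[saw admires] [famous knows]] is ((t -> e) -> ((t -> t) -> t)), believes is (t -> e); result ((t -> t) -> t).

((t -> t) -> t)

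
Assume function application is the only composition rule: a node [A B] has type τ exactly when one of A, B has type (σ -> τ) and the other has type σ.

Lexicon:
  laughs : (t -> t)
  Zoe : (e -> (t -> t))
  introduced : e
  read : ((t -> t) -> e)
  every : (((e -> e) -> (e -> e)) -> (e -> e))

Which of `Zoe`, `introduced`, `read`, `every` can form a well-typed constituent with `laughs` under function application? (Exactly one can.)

read

Zoe : (e -> (t -> t)) — no; laughs wants t, and Zoe wants e.
introduced : e — no; laughs wants t, and introduced wants nothing (atomic).
read — combines: read : ((t -> t) -> e) takes laughs : (t -> t) as argument, giving e.
every : (((e -> e) -> (e -> e)) -> (e -> e)) — no; laughs wants t, and every wants ((e -> e) -> (e -> e)).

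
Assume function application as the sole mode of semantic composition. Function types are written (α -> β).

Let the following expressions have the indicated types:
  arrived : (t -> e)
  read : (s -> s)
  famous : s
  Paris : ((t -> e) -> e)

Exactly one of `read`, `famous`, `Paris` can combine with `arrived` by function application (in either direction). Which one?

read : (s -> s) — does not combine with arrived.
famous : s — does not combine with arrived.
Paris — combines: Paris : ((t -> e) -> e) takes arrived : (t -> e) as argument, giving e.

Paris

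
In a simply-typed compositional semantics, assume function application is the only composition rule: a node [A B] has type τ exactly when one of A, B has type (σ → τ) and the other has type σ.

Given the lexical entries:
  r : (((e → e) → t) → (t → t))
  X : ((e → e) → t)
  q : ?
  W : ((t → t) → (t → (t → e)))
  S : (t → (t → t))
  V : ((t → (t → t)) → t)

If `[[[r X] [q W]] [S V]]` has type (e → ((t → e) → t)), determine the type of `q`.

(((t → t) → (t → (t → e))) → ((t → t) → (t → (e → ((t → e) → t)))))

At [[[r X] [q W]] [S V]] (required: (e → ((t → e) → t))): [S V] is t, which is not a function with range (e → ((t → e) → t)); hence [[r X] [q W]] is the functor — type (t → (e → ((t → e) → t))).
At [[r X] [q W]] (required: (t → (e → ((t → e) → t)))): [r X] is (t → t), which is not a function with range (t → (e → ((t → e) → t))); hence [q W] is the functor — type ((t → t) → (t → (e → ((t → e) → t)))).
At [q W] (required: ((t → t) → (t → (e → ((t → e) → t))))): W is ((t → t) → (t → (t → e))), which is not a function with range ((t → t) → (t → (e → ((t → e) → t)))); hence q is the functor — type (((t → t) → (t → (t → e))) → ((t → t) → (t → (e → ((t → e) → t))))).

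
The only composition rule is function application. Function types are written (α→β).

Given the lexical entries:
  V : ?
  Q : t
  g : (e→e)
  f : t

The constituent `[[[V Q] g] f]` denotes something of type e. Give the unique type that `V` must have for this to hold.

(t→((e→e)→(t→e)))

For [[[V Q] g] f] to have type e with f of type t, [[V Q] g] must be the function: [[V Q] g] : (t→e).
For [[V Q] g] to have type (t→e) with g of type (e→e), [V Q] must be the function: [V Q] : ((e→e)→(t→e)).
For [V Q] to have type ((e→e)→(t→e)) with Q of type t, V must be the function: V : (t→((e→e)→(t→e))).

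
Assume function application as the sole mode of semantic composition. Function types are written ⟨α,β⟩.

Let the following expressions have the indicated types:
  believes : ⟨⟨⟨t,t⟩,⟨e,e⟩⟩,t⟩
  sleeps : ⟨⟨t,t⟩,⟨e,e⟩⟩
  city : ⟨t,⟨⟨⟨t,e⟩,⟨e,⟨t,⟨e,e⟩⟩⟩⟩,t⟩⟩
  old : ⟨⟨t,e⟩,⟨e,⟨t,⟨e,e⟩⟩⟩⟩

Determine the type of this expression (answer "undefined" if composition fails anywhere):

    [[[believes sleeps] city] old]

[believes sleeps]: functor believes : ⟨⟨⟨t,t⟩,⟨e,e⟩⟩,t⟩, argument sleeps : ⟨⟨t,t⟩,⟨e,e⟩⟩; result t.
[[believes sleeps] city]: functor city : ⟨t,⟨⟨⟨t,e⟩,⟨e,⟨t,⟨e,e⟩⟩⟩⟩,t⟩⟩, argument [believes sleeps] : t; result ⟨⟨⟨t,e⟩,⟨e,⟨t,⟨e,e⟩⟩⟩⟩,t⟩.
[[[believes sleeps] city] old]: functor [[believes sleeps] city] : ⟨⟨⟨t,e⟩,⟨e,⟨t,⟨e,e⟩⟩⟩⟩,t⟩, argument old : ⟨⟨t,e⟩,⟨e,⟨t,⟨e,e⟩⟩⟩⟩; result t.

t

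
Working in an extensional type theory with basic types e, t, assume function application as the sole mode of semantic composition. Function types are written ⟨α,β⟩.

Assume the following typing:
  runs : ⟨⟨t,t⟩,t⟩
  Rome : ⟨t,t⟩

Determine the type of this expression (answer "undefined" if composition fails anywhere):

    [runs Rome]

[runs Rome]: functor runs : ⟨⟨t,t⟩,t⟩, argument Rome : ⟨t,t⟩; result t.

t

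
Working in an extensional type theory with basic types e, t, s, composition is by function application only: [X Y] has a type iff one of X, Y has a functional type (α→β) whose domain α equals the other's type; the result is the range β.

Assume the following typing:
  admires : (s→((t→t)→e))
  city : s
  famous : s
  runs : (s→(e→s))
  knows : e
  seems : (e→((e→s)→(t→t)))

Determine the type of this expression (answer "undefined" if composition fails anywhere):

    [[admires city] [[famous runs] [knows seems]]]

[admires city]: functor admires : (s→((t→t)→e)), argument city : s; result ((t→t)→e).
[famous runs]: functor runs : (s→(e→s)), argument famous : s; result (e→s).
[knows seems]: functor seems : (e→((e→s)→(t→t))), argument knows : e; result ((e→s)→(t→t)).
[[famous runs] [knows seems]]: functor [knows seems] : ((e→s)→(t→t)), argument [famous runs] : (e→s); result (t→t).
[[admires city] [[famous runs] [knows seems]]]: functor [admires city] : ((t→t)→e), argument [[famous runs] [knows seems]] : (t→t); result e.

e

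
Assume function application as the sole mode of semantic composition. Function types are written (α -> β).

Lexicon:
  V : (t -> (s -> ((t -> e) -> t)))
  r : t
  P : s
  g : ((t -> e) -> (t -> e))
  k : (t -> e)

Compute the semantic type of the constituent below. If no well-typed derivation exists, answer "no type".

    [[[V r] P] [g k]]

t

[V r]: (t -> (s -> ((t -> e) -> t))) applied to t yields (s -> ((t -> e) -> t)).
[[V r] P]: (s -> ((t -> e) -> t)) applied to s yields ((t -> e) -> t).
[g k]: ((t -> e) -> (t -> e)) applied to (t -> e) yields (t -> e).
[[[V r] P] [g k]]: ((t -> e) -> t) applied to (t -> e) yields t.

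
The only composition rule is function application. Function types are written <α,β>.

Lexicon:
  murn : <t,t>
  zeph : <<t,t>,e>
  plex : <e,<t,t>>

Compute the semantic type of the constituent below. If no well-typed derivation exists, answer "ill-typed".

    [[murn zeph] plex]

<t,t>

[murn zeph] — zeph of type <<t,t>,e> combines with murn of type <t,t>: type e.
[[murn zeph] plex] — plex of type <e,<t,t>> combines with [murn zeph] of type e: type <t,t>.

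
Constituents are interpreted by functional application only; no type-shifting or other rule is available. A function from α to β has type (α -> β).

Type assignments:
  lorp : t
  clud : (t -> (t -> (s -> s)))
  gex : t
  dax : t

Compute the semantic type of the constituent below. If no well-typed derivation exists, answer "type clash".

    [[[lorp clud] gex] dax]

type clash

[lorp clud]: functor clud : (t -> (t -> (s -> s))), argument lorp : t; result (t -> (s -> s)).
[[lorp clud] gex]: functor [lorp clud] : (t -> (s -> s)), argument gex : t; result (s -> s).
[[[lorp clud] gex] dax]: (s -> s) and t cannot combine by function application — type clash.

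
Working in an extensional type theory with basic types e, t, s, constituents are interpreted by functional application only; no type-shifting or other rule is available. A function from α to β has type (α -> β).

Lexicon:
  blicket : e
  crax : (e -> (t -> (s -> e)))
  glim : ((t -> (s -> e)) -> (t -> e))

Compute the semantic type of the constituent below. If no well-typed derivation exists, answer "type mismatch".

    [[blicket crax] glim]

(t -> e)

[blicket crax]: (e -> (t -> (s -> e))) applied to e yields (t -> (s -> e)).
[[blicket crax] glim]: ((t -> (s -> e)) -> (t -> e)) applied to (t -> (s -> e)) yields (t -> e).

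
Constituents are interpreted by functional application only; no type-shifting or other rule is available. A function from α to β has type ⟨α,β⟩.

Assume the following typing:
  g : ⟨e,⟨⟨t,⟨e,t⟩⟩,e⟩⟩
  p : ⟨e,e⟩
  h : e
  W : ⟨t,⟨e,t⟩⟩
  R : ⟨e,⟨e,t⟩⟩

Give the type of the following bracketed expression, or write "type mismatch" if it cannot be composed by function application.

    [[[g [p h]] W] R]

[p h]: functor p : ⟨e,e⟩, argument h : e; result e.
[g [p h]]: functor g : ⟨e,⟨⟨t,⟨e,t⟩⟩,e⟩⟩, argument [p h] : e; result ⟨⟨t,⟨e,t⟩⟩,e⟩.
[[g [p h]] W]: functor [g [p h]] : ⟨⟨t,⟨e,t⟩⟩,e⟩, argument W : ⟨t,⟨e,t⟩⟩; result e.
[[[g [p h]] W] R]: functor R : ⟨e,⟨e,t⟩⟩, argument [[g [p h]] W] : e; result ⟨e,t⟩.

⟨e,t⟩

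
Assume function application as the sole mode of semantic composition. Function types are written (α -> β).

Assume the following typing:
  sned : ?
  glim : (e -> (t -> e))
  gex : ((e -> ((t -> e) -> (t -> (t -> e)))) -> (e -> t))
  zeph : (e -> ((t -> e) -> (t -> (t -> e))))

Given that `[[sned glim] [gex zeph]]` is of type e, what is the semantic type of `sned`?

((e -> (t -> e)) -> ((e -> t) -> e))

At [[sned glim] [gex zeph]] (required: e): [gex zeph] is (e -> t), which is not a function with range e; hence [sned glim] is the functor — type ((e -> t) -> e).
At [sned glim] (required: ((e -> t) -> e)): glim is (e -> (t -> e)), which is not a function with range ((e -> t) -> e); hence sned is the functor — type ((e -> (t -> e)) -> ((e -> t) -> e)).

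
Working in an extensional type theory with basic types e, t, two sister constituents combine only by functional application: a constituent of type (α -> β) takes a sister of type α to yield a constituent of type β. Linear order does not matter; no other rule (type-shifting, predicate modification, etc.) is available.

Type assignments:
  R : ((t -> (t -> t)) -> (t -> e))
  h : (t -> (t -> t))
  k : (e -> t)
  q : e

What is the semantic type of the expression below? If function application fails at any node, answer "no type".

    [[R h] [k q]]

[R h] — R of type ((t -> (t -> t)) -> (t -> e)) combines with h of type (t -> (t -> t)): type (t -> e).
[k q] — k of type (e -> t) combines with q of type e: type t.
[[R h] [k q]] — [R h] of type (t -> e) combines with [k q] of type t: type e.

e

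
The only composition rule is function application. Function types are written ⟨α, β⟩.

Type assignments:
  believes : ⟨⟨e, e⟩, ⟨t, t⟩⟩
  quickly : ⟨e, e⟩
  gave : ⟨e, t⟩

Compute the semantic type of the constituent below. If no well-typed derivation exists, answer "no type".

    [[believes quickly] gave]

no type

[believes quickly] — believes of type ⟨⟨e, e⟩, ⟨t, t⟩⟩ combines with quickly of type ⟨e, e⟩: type ⟨t, t⟩.
[[believes quickly] gave]: ⟨t, t⟩ with ⟨e, t⟩ — neither is a function whose domain matches the other; composition fails here.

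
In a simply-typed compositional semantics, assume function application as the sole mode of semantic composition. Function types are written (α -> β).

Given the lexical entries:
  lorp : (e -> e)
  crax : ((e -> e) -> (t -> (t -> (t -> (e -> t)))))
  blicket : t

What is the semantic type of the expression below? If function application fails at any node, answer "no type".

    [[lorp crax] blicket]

[lorp crax] — crax of type ((e -> e) -> (t -> (t -> (t -> (e -> t))))) combines with lorp of type (e -> e): type (t -> (t -> (t -> (e -> t)))).
[[lorp crax] blicket] — [lorp crax] of type (t -> (t -> (t -> (e -> t)))) combines with blicket of type t: type (t -> (t -> (e -> t))).

(t -> (t -> (e -> t)))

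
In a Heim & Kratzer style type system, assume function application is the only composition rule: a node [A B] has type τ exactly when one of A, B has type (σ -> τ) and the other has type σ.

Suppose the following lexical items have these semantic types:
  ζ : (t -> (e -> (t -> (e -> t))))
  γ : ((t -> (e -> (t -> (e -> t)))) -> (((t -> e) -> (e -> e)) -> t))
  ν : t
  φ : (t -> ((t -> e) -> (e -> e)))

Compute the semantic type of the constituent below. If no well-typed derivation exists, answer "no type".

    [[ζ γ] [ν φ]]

[ζ γ]: functor γ : ((t -> (e -> (t -> (e -> t)))) -> (((t -> e) -> (e -> e)) -> t)), argument ζ : (t -> (e -> (t -> (e -> t)))); result (((t -> e) -> (e -> e)) -> t).
[ν φ]: functor φ : (t -> ((t -> e) -> (e -> e))), argument ν : t; result ((t -> e) -> (e -> e)).
[[ζ γ] [ν φ]]: functor [ζ γ] : (((t -> e) -> (e -> e)) -> t), argument [ν φ] : ((t -> e) -> (e -> e)); result t.

t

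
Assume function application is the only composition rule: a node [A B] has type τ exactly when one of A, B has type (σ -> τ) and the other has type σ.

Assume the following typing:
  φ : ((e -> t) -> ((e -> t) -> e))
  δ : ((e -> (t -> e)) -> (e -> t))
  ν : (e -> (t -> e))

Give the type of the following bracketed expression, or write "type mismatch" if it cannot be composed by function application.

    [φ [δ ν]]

[δ ν] — δ of type ((e -> (t -> e)) -> (e -> t)) combines with ν of type (e -> (t -> e)): type (e -> t).
[φ [δ ν]] — φ of type ((e -> t) -> ((e -> t) -> e)) combines with [δ ν] of type (e -> t): type ((e -> t) -> e).

((e -> t) -> e)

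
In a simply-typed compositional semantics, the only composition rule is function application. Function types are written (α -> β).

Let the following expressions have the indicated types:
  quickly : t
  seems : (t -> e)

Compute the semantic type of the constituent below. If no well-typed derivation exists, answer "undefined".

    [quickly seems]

e

[quickly seems] — seems of type (t -> e) combines with quickly of type t: type e.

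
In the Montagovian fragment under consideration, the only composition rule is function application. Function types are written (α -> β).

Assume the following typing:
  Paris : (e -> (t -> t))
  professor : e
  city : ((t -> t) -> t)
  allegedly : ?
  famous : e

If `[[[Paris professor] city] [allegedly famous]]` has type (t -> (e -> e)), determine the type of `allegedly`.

(e -> (t -> (t -> (e -> e))))

[[[Paris professor] city] [allegedly famous]] must have type (t -> (e -> e)). The sister [[Paris professor] city] has type t; that is not a function onto (t -> (e -> e)), so [allegedly famous] must be the functor, of type (t -> (t -> (e -> e))).
[allegedly famous] must have type (t -> (t -> (e -> e))). The sister famous has type e; that is not a function onto (t -> (t -> (e -> e))), so allegedly must be the functor, of type (e -> (t -> (t -> (e -> e)))).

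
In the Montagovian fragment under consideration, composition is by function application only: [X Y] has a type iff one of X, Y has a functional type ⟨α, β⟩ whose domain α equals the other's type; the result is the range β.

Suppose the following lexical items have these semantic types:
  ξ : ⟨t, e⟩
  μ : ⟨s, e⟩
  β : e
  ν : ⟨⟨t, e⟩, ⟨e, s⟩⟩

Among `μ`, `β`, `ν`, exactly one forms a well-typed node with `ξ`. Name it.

ν

μ : ⟨s, e⟩ — ξ needs t; μ needs s; neither fits.
β : e — ξ needs t; β needs nothing (atomic); neither fits.
ν — combines: ν : ⟨⟨t, e⟩, ⟨e, s⟩⟩ takes ξ : ⟨t, e⟩ as argument, giving ⟨e, s⟩.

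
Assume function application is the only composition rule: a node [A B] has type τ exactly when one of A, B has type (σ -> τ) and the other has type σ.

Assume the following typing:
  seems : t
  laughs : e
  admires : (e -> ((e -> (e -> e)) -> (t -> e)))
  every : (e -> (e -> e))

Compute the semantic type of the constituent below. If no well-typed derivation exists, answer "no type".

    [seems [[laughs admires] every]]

e

[laughs admires] — admires of type (e -> ((e -> (e -> e)) -> (t -> e))) combines with laughs of type e: type ((e -> (e -> e)) -> (t -> e)).
[[laughs admires] every] — [laughs admires] of type ((e -> (e -> e)) -> (t -> e)) combines with every of type (e -> (e -> e)): type (t -> e).
[seems [[laughs admires] every]] — [[laughs admires] every] of type (t -> e) combines with seems of type t: type e.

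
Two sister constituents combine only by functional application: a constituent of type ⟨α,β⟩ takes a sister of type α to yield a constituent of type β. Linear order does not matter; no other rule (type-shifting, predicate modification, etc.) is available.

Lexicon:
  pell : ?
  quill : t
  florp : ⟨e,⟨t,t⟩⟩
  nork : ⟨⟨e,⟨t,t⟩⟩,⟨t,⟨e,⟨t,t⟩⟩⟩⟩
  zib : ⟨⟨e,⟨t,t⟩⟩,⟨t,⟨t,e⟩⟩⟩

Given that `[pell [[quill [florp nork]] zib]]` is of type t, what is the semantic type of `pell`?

[pell [[quill [florp nork]] zib]] is required to be t. [[quill [florp nork]] zib] : ⟨t,⟨t,e⟩⟩ cannot yield t as functor, so pell : ⟨⟨t,⟨t,e⟩⟩,t⟩.

⟨⟨t,⟨t,e⟩⟩,t⟩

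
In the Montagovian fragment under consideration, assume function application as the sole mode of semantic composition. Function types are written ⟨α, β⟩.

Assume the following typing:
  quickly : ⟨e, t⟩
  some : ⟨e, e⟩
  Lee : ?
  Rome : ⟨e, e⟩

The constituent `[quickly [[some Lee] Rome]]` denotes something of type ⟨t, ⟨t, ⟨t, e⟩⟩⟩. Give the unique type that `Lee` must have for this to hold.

[quickly [[some Lee] Rome]] is required to be ⟨t, ⟨t, ⟨t, e⟩⟩⟩. quickly : ⟨e, t⟩ cannot yield ⟨t, ⟨t, ⟨t, e⟩⟩⟩ as functor, so [[some Lee] Rome] : ⟨⟨e, t⟩, ⟨t, ⟨t, ⟨t, e⟩⟩⟩⟩.
[[some Lee] Rome] is required to be ⟨⟨e, t⟩, ⟨t, ⟨t, ⟨t, e⟩⟩⟩⟩. Rome : ⟨e, e⟩ cannot yield ⟨⟨e, t⟩, ⟨t, ⟨t, ⟨t, e⟩⟩⟩⟩ as functor, so [some Lee] : ⟨⟨e, e⟩, ⟨⟨e, t⟩, ⟨t, ⟨t, ⟨t, e⟩⟩⟩⟩⟩.
[some Lee] is required to be ⟨⟨e, e⟩, ⟨⟨e, t⟩, ⟨t, ⟨t, ⟨t, e⟩⟩⟩⟩⟩. some : ⟨e, e⟩ cannot yield ⟨⟨e, e⟩, ⟨⟨e, t⟩, ⟨t, ⟨t, ⟨t, e⟩⟩⟩⟩⟩ as functor, so Lee : ⟨⟨e, e⟩, ⟨⟨e, e⟩, ⟨⟨e, t⟩, ⟨t, ⟨t, ⟨t, e⟩⟩⟩⟩⟩⟩.

⟨⟨e, e⟩, ⟨⟨e, e⟩, ⟨⟨e, t⟩, ⟨t, ⟨t, ⟨t, e⟩⟩⟩⟩⟩⟩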